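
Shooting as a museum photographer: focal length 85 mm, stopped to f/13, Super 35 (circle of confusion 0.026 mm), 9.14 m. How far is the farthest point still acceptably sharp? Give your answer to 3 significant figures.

15.9 m

Hyperfocal distance H = f²/(N·c) + f = 85²/(13 × 0.026) + 85 = 7225/0.338 + 85 ≈ 21460.7 mm ≈ 21.46 m.
Far limit Df = s·(H − f)/(H − s) = 9140 × (21460.7 − 85) / (21460.7 − 9140) = 9140 × 21375.7 / 12320.7 ≈ 15857 mm ≈ 15.9 m.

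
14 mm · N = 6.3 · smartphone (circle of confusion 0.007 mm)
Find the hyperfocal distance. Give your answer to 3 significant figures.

Hyperfocal distance H = f²/(N·c) + f = 14²/(6.3 × 0.007) + 14 = 196/0.0441 + 14 ≈ 4458.4 mm ≈ 4.46 m.

4.46 m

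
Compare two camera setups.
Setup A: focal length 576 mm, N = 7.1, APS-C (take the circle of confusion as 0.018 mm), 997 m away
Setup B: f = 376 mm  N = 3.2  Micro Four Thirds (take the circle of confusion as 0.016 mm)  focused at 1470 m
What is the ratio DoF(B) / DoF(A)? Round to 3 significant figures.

Setup A: H = 576²/(7.1×0.018) + 576 ≈ 2596632.3 mm; DoF = Df − Dn = 1618039 − 720468 ≈ 897571 mm.
Setup B: H = 376²/(3.2×0.016) + 376 ≈ 2761626.0 mm; DoF = Df − Dn = 3142580 − 959385 ≈ 2183195 mm.
Ratio = 2183195 / 897571 ≈ 2.43.

2.43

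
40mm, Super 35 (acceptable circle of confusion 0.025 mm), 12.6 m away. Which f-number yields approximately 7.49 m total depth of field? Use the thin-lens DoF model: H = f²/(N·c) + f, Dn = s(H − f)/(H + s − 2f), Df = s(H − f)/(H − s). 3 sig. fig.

f/1.40

Write h = H − f = f²/(N·c). The thin-lens limits are Dn = s·h/(h + (s−f)) and Df = s·h/(h − (s−f)), so DoF = Df − Dn = 2·s·(s−f)·h / (h² − (s−f)²).
That is a quadratic in h: DoF·h² − 2·s·(s−f)·h − DoF·(s−f)² = 0 ⇒ h = (s−f)·(s + √(s² + DoF²)) / DoF = 12560 × (12600 + √(12600² + 7490²)) / 7490 = 12560 × (12600 + 14658.1) / 7490 ≈ 45709 mm.
Then N = f²/(c·h) = 40² / (0.025 × 45709) = 1600 / 1142.7 ≈ 1.40.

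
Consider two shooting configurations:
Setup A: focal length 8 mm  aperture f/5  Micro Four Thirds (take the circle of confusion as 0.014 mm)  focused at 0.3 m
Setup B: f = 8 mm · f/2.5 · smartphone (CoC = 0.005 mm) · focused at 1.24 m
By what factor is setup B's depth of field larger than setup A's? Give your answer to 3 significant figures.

2.97

Setup A: H = 8²/(5×0.014) + 8 ≈ 922.3 mm; DoF = Df − Dn = 440.77 − 227.38 ≈ 213.39 mm.
Setup B: H = 8²/(2.5×0.005) + 8 ≈ 5128.0 mm; DoF = Df − Dn = 1632.92 − 999.50 ≈ 633.42 mm.
Ratio = 633.42 / 213.39 ≈ 2.97.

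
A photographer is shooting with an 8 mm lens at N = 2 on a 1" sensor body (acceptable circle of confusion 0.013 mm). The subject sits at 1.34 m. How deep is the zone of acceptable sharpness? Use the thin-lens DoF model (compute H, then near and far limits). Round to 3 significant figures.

Hyperfocal distance H = f²/(N·c) + f = 8²/(2 × 0.013) + 8 = 64/0.026 + 8 ≈ 2469.5 mm ≈ 2.470 m.
Near limit Dn = s·(H − f)/(H + s − 2f) = 1340 × (2469.5 − 8) / (2469.5 + 1340 − 2 × 8) = 1340 × 2461.5 / 3793.5 ≈ 869.5 mm.
Far limit Df = s·(H − f)/(H − s) = 1340 × (2469.5 − 8) / (2469.5 − 1340) = 1340 × 2461.5 / 1129.5 ≈ 2920.2 mm.
Depth of field = Df − Dn = 2920.2 − 869.5 ≈ 2050.7 mm ≈ 2.05 m.

2.05 m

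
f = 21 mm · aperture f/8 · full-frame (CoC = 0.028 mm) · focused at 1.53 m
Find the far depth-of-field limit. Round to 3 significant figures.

Hyperfocal distance H = f²/(N·c) + f = 21²/(8 × 0.028) + 21 = 441/0.224 + 21 ≈ 1989.8 mm ≈ 1.990 m.
Far limit Df = s·(H − f)/(H − s) = 1530 × (1989.8 − 21) / (1989.8 − 1530) = 1530 × 1968.8 / 459.8 ≈ 6551.8 mm ≈ 6.55 m.

6.55 m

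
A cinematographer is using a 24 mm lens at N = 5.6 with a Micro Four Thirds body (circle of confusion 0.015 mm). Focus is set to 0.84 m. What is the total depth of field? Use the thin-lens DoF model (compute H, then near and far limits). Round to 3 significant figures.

203 mm

Hyperfocal distance H = f²/(N·c) + f = 24²/(5.6 × 0.015) + 24 = 576/0.084 + 24 ≈ 6881.1 mm ≈ 6.881 m.
Near limit Dn = s·(H − f)/(H + s − 2f) = 840 × (6881.1 − 24) / (6881.1 + 840 − 2 × 24) = 840 × 6857.1 / 7673.1 ≈ 750.67 mm.
Far limit Df = s·(H − f)/(H − s) = 840 × (6881.1 − 24) / (6881.1 − 840) = 840 × 6857.1 / 6041.1 ≈ 953.46 mm.
Depth of field = Df − Dn = 953.46 − 750.67 ≈ 202.79 mm.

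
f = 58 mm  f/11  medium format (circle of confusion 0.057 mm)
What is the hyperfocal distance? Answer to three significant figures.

5.42 m

Hyperfocal distance H = f²/(N·c) + f = 58²/(11 × 0.057) + 58 = 3364/0.627 + 58 ≈ 5423.2 mm ≈ 5.42 m.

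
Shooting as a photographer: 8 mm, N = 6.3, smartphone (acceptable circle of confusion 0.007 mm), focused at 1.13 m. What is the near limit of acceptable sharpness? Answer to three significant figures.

Hyperfocal distance H = f²/(N·c) + f = 8²/(6.3 × 0.007) + 8 = 64/0.0441 + 8 ≈ 1459.2 mm ≈ 1.459 m.
Near limit Dn = s·(H − f)/(H + s − 2f) = 1130 × (1459.2 − 8) / (1459.2 + 1130 − 2 × 8) = 1130 × 1451.2 / 2573.2 ≈ 637.29 mm ≈ 0.637 m.

0.637 m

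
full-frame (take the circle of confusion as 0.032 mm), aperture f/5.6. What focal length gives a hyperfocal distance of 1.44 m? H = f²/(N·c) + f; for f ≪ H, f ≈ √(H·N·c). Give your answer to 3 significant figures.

From H = f²/(N·c) + f, with f ≪ H: f ≈ √(H·N·c) = √(1440 × 5.6 × 0.032) = √258.05 ≈ 16.06 mm.
Exact: f² + N·c·f − N·c·H = 0 ⇒ f = (−N·c + √((N·c)² + 4·N·c·H))/2 = (−0.1792 + √1032.2)/2 ≈ 15.975 mm ≈ 16.0 mm.

16.0 mm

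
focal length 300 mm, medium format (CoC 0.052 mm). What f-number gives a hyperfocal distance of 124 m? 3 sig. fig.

f/14

Rearrange H = f²/(N·c) + f for N: N = f² / ((H − f)·c).
N = 300² / ((124000 − 300) × 0.052) = 90000 / 6432 ≈ 14.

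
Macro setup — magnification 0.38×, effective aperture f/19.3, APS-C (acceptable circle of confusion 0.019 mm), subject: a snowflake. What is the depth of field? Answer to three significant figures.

5.08 mm

At magnification m, DoF ≈ 2·N_eff·c/m² = 2 × 19.3 × 0.019 / 0.38² = 0.7334 / 0.1444 ≈ 5.08 mm.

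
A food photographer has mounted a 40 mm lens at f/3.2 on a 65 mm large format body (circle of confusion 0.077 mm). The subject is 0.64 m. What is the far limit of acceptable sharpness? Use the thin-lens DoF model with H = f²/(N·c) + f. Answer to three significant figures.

Hyperfocal distance H = f²/(N·c) + f = 40²/(3.2 × 0.077) + 40 = 1600/0.2464 + 40 ≈ 6533.5 mm ≈ 6.534 m.
Far limit Df = s·(H − f)/(H − s) = 640 × (6533.5 − 40) / (6533.5 − 640) = 640 × 6493.5 / 5893.5 ≈ 705.16 mm ≈ 0.705 m.

0.705 m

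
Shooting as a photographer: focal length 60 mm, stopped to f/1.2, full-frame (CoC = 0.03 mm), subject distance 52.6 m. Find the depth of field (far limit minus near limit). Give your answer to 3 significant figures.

Hyperfocal distance H = f²/(N·c) + f = 60²/(1.2 × 0.03) + 60 = 3600/0.036 + 60 ≈ 100060.0 mm ≈ 100.1 m.
Near limit Dn = s·(H − f)/(H + s − 2f) = 52600 × (100060.0 − 60) / (100060.0 + 52600 − 2 × 60) = 52600 × 100000.0 / 152540.0 ≈ 34483 mm.
Far limit Df = s·(H − f)/(H − s) = 52600 × (100060.0 − 60) / (100060.0 − 52600) = 52600 × 100000.0 / 47460.0 ≈ 110830 mm.
Depth of field = Df − Dn = 110830 − 34483 ≈ 76347 mm ≈ 76.3 m.

76.3 m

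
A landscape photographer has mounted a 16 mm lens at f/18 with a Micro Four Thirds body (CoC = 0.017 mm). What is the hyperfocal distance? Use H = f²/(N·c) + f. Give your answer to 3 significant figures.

Hyperfocal distance H = f²/(N·c) + f = 16²/(18 × 0.017) + 16 = 256/0.306 + 16 ≈ 852.6 mm ≈ 0.853 m.

0.853 m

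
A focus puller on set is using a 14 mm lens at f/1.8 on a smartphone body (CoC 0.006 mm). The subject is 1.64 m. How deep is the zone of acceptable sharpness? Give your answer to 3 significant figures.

296 mm

Hyperfocal distance H = f²/(N·c) + f = 14²/(1.8 × 0.006) + 14 = 196/0.0108 + 14 ≈ 18162.1 mm ≈ 18.16 m.
Near limit Dn = s·(H − f)/(H + s − 2f) = 1640 × (18162.1 − 14) / (18162.1 + 1640 − 2 × 14) = 1640 × 18148.1 / 19774.1 ≈ 1505.15 mm.
Far limit Df = s·(H − f)/(H − s) = 1640 × (18162.1 − 14) / (18162.1 − 1640) = 1640 × 18148.1 / 16522.1 ≈ 1801.40 mm.
Depth of field = Df − Dn = 1801.40 − 1505.15 ≈ 296.25 mm.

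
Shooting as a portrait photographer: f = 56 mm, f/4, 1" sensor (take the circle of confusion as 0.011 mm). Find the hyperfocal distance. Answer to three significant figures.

71.3 m

Hyperfocal distance H = f²/(N·c) + f = 56²/(4 × 0.011) + 56 = 3136/0.044 + 56 ≈ 71328.7 mm ≈ 71.3 m.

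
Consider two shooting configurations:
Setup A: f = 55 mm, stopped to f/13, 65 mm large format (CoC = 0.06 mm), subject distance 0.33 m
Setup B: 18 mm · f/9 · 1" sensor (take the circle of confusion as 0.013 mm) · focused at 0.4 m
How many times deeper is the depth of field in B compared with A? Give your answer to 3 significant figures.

Setup A: H = 55²/(13×0.06) + 55 ≈ 3933.2 mm; DoF = Df − Dn = 355.186 − 308.149 ≈ 47.037 mm.
Setup B: H = 18²/(9×0.013) + 18 ≈ 2787.2 mm; DoF = Df − Dn = 464.01 − 351.51 ≈ 112.50 mm.
Ratio = 112.50 / 47.037 ≈ 2.39.

2.39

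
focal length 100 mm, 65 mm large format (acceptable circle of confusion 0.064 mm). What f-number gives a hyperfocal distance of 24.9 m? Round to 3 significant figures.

f/6.30

Rearrange H = f²/(N·c) + f for N: N = f² / ((H − f)·c).
N = 100² / ((24900 − 100) × 0.064) = 10000 / 1587 ≈ 6.30.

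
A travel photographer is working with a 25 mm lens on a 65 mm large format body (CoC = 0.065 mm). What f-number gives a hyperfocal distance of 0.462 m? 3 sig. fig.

Rearrange H = f²/(N·c) + f for N: N = f² / ((H − f)·c).
N = 25² / ((462 − 25) × 0.065) = 625 / 28.41 ≈ 22.

f/22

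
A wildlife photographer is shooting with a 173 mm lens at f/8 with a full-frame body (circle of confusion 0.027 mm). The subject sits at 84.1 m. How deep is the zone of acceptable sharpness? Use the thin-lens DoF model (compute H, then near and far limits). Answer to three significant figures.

161 m

Hyperfocal distance H = f²/(N·c) + f = 173²/(8 × 0.027) + 173 = 29929/0.216 + 173 ≈ 138733.2 mm ≈ 138.7 m.
Near limit Dn = s·(H − f)/(H + s − 2f) = 84100 × (138733.2 − 173) / (138733.2 + 84100 − 2 × 173) = 84100 × 138560.2 / 222487.2 ≈ 52376 mm.
Far limit Df = s·(H − f)/(H − s) = 84100 × (138733.2 − 173) / (138733.2 − 84100) = 84100 × 138560.2 / 54633.2 ≈ 213294 mm.
Depth of field = Df − Dn = 213294 − 52376 ≈ 160918 mm ≈ 161 m.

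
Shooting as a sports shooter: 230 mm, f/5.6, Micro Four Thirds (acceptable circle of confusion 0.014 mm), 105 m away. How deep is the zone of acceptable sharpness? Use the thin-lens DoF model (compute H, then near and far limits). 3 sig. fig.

33.4 m

Hyperfocal distance H = f²/(N·c) + f = 230²/(5.6 × 0.014) + 230 = 52900/0.0784 + 230 ≈ 674974.9 mm ≈ 675.0 m.
Near limit Dn = s·(H − f)/(H + s − 2f) = 105000 × (674974.9 − 230) / (674974.9 + 105000 − 2 × 230) = 105000 × 674744.9 / 779514.9 ≈ 90888 mm.
Far limit Df = s·(H − f)/(H − s) = 105000 × (674974.9 − 230) / (674974.9 − 105000) = 105000 × 674744.9 / 569974.9 ≈ 124301 mm.
Depth of field = Df − Dn = 124301 − 90888 ≈ 33413 mm ≈ 33.4 m.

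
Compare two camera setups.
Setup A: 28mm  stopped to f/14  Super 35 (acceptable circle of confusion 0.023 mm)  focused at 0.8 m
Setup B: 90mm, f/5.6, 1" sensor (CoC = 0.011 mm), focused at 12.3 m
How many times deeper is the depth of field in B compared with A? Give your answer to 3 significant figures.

Setup A: H = 28²/(14×0.023) + 28 ≈ 2462.8 mm; DoF = Df − Dn = 1171.43 − 607.41 ≈ 564.02 mm.
Setup B: H = 90²/(5.6×0.011) + 90 ≈ 131583.5 mm; DoF = Df − Dn = 13559.0 − 11254.9 ≈ 2304.1 mm.
Ratio = 2304.1 / 564.02 ≈ 4.09.

4.09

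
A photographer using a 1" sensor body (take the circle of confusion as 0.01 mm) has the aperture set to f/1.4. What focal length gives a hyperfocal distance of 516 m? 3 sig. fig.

85.0 mm

From H = f²/(N·c) + f, with f ≪ H: f ≈ √(H·N·c) = √(516000 × 1.4 × 0.01) = √7224.0 ≈ 84.99 mm.
The +f correction barely moves this — solving exactly, f² + N·c·f − N·c·H = 0 ⇒ f = (−N·c + √((N·c)² + 4·N·c·H))/2 = (−0.014 + √28896)/2 ≈ 84.987 mm, so f ≈ 85.0 mm.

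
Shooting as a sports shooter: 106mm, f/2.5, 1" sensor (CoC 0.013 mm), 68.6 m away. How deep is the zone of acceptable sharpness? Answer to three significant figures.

28.3 m

Hyperfocal distance H = f²/(N·c) + f = 106²/(2.5 × 0.013) + 106 = 11236/0.0325 + 106 ≈ 345829.1 mm ≈ 345.8 m.
Near limit Dn = s·(H − f)/(H + s − 2f) = 68600 × (345829.1 − 106) / (345829.1 + 68600 − 2 × 106) = 68600 × 345723.1 / 414217.1 ≈ 57256 mm.
Far limit Df = s·(H − f)/(H − s) = 68600 × (345829.1 − 106) / (345829.1 − 68600) = 68600 × 345723.1 / 277229.1 ≈ 85549 mm.
Depth of field = Df − Dn = 85549 − 57256 ≈ 28293 mm ≈ 28.3 m.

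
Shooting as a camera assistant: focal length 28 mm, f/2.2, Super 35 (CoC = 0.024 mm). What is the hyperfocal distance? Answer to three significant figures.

Hyperfocal distance H = f²/(N·c) + f = 28²/(2.2 × 0.024) + 28 = 784/0.0528 + 28 ≈ 14876.5 mm ≈ 14.9 m.

14.9 m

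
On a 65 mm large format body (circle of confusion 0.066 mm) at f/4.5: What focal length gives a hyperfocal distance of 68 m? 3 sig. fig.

142 mm

From H = f²/(N·c) + f, with f ≪ H: f ≈ √(H·N·c) = √(68000 × 4.5 × 0.066) = √20196 ≈ 142.1 mm.
The +f correction barely moves this — solving exactly, f² + N·c·f − N·c·H = 0 ⇒ f = (−N·c + √((N·c)² + 4·N·c·H))/2 = (−0.297 + √80784)/2 ≈ 141.96 mm, so f ≈ 142 mm.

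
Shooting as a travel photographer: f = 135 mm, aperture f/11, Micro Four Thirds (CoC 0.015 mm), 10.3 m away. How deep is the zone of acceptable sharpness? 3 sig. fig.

1.91 m

Hyperfocal distance H = f²/(N·c) + f = 135²/(11 × 0.015) + 135 = 18225/0.165 + 135 ≈ 110589.5 mm ≈ 110.6 m.
Near limit Dn = s·(H − f)/(H + s − 2f) = 10300 × (110589.5 − 135) / (110589.5 + 10300 − 2 × 135) = 10300 × 110454.5 / 120619.5 ≈ 9432.0 mm.
Far limit Df = s·(H − f)/(H − s) = 10300 × (110589.5 − 135) / (110589.5 − 10300) = 10300 × 110454.5 / 100289.5 ≈ 11344.0 mm.
Depth of field = Df − Dn = 11344.0 − 9432.0 ≈ 1912.0 mm ≈ 1.91 m.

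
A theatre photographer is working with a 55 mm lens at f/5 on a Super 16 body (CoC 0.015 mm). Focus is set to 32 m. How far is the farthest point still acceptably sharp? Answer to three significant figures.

154 m

Hyperfocal distance H = f²/(N·c) + f = 55²/(5 × 0.015) + 55 = 3025/0.075 + 55 ≈ 40388.3 mm ≈ 40.39 m.
Far limit Df = s·(H − f)/(H − s) = 32000 × (40388.3 − 55) / (40388.3 − 32000) = 32000 × 40333.3 / 8388.3 ≈ 153864 mm ≈ 154 m.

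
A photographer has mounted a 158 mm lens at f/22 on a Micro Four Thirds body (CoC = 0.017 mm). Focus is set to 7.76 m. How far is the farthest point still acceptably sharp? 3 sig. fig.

Hyperfocal distance H = f²/(N·c) + f = 158²/(22 × 0.017) + 158 = 24964/0.374 + 158 ≈ 66906.7 mm ≈ 66.91 m.
Far limit Df = s·(H − f)/(H − s) = 7760 × (66906.7 − 158) / (66906.7 − 7760) = 7760 × 66748.7 / 59146.7 ≈ 8757.4 mm ≈ 8.76 m.

8.76 m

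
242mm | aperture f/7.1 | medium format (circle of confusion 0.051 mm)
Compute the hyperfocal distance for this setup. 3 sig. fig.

162 m

Hyperfocal distance H = f²/(N·c) + f = 242²/(7.1 × 0.051) + 242 = 58564/0.3621 + 242 ≈ 161976.3 mm ≈ 162 m.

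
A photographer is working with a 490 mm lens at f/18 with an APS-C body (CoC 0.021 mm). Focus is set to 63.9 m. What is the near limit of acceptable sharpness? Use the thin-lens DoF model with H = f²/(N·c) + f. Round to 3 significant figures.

Hyperfocal distance H = f²/(N·c) + f = 490²/(18 × 0.021) + 490 = 240100/0.378 + 490 ≈ 635675.2 mm ≈ 635.7 m.
Near limit Dn = s·(H − f)/(H + s − 2f) = 63900 × (635675.2 − 490) / (635675.2 + 63900 − 2 × 490) = 63900 × 635185.2 / 698595.2 ≈ 58100 mm ≈ 58.1 m.

58.1 m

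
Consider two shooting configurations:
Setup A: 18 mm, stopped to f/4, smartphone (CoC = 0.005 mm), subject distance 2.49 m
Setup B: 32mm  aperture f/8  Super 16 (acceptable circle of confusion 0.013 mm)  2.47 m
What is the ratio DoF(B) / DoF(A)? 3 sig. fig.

1.67

Setup A: H = 18²/(4×0.005) + 18 ≈ 16218.0 mm; DoF = Df − Dn = 2938.37 − 2160.35 ≈ 778.02 mm.
Setup B: H = 32²/(8×0.013) + 32 ≈ 9878.2 mm; DoF = Df − Dn = 3282.9 − 1979.8 ≈ 1303.1 mm.
Ratio = 1303.1 / 778.02 ≈ 1.67.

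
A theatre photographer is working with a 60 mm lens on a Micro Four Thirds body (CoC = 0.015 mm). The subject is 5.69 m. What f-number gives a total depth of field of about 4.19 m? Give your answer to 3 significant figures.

f/14

Write h = H − f = f²/(N·c). The thin-lens limits are Dn = s·h/(h + (s−f)) and Df = s·h/(h − (s−f)), so DoF = Df − Dn = 2·s·(s−f)·h / (h² − (s−f)²).
That is a quadratic in h: DoF·h² − 2·s·(s−f)·h − DoF·(s−f)² = 0 ⇒ h = (s−f)·(s + √(s² + DoF²)) / DoF = 5630 × (5690 + √(5690² + 4190²)) / 4190 = 5630 × (5690 + 7066.27) / 4190 ≈ 17140 mm.
Then N = f²/(c·h) = 60² / (0.015 × 17140) = 3600 / 257.10 ≈ 14.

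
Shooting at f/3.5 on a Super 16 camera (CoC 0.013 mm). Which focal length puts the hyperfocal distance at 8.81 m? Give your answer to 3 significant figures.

From H = f²/(N·c) + f, with f ≪ H: f ≈ √(H·N·c) = √(8810 × 3.5 × 0.013) = √400.85 ≈ 20.02 mm.
The +f correction barely moves this — solving exactly, f² + N·c·f − N·c·H = 0 ⇒ f = (−N·c + √((N·c)² + 4·N·c·H))/2 = (−0.0455 + √1603.4)/2 ≈ 19.999 mm, so f ≈ 20.0 mm.

20.0 mm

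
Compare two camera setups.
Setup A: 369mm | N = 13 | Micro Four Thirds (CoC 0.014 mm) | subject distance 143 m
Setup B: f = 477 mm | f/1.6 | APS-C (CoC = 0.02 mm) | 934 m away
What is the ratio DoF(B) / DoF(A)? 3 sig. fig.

4.41

Setup A: H = 369²/(13×0.014) + 369 ≈ 748506.4 mm; DoF = Df − Dn = 176685 − 120103 ≈ 56582 mm.
Setup B: H = 477²/(1.6×0.02) + 477 ≈ 7110758.2 mm; DoF = Df − Dn = 1075160 − 825605 ≈ 249555 mm.
Ratio = 249555 / 56582 ≈ 4.41.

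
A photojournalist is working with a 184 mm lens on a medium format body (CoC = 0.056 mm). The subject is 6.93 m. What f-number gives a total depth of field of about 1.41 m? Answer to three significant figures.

Write h = H − f = f²/(N·c). The thin-lens limits are Dn = s·h/(h + (s−f)) and Df = s·h/(h − (s−f)), so DoF = Df − Dn = 2·s·(s−f)·h / (h² − (s−f)²).
That is a quadratic in h: DoF·h² − 2·s·(s−f)·h − DoF·(s−f)² = 0 ⇒ h = (s−f)·(s + √(s² + DoF²)) / DoF = 6746 × (6930 + √(6930² + 1410²)) / 1410 = 6746 × (6930 + 7071.99) / 1410 ≈ 66991 mm.
Then N = f²/(c·h) = 184² / (0.056 × 66991) = 33856 / 3751.5 ≈ 9.02.

f/9.02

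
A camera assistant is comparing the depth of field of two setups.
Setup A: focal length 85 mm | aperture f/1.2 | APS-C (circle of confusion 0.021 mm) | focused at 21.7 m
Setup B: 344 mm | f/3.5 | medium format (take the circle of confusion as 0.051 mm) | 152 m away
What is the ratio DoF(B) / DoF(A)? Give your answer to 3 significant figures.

Setup A: H = 85²/(1.2×0.021) + 85 ≈ 286791.3 mm; DoF = Df − Dn = 23469.4 − 20178.7 ≈ 3290.7 mm.
Setup B: H = 344²/(3.5×0.051) + 344 ≈ 663290.8 mm; DoF = Df − Dn = 197085 − 123702 ≈ 73383 mm.
Ratio = 73383 / 3290.7 ≈ 22.3.

22.3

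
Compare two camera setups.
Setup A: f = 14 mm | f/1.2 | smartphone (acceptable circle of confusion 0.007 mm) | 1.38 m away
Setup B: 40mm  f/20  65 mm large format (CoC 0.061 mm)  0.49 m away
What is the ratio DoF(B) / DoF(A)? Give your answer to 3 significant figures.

2.35

Setup A: H = 14²/(1.2×0.007) + 14 ≈ 23347.3 mm; DoF = Df − Dn = 1465.81 − 1303.68 ≈ 162.13 mm.
Setup B: H = 40²/(20×0.061) + 40 ≈ 1351.5 mm; DoF = Df − Dn = 745.96 − 364.82 ≈ 381.14 mm.
Ratio = 381.14 / 162.13 ≈ 2.35.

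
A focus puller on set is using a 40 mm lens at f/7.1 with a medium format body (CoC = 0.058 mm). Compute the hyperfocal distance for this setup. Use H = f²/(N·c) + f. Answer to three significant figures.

3.93 m

Hyperfocal distance H = f²/(N·c) + f = 40²/(7.1 × 0.058) + 40 = 1600/0.4118 + 40 ≈ 3925.4 mm ≈ 3.93 m.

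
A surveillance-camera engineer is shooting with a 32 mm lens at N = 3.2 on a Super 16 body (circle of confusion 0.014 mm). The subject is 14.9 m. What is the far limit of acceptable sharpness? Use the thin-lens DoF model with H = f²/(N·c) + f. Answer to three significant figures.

42.6 m

Hyperfocal distance H = f²/(N·c) + f = 32²/(3.2 × 0.014) + 32 = 1024/0.0448 + 32 ≈ 22889.1 mm ≈ 22.89 m.
Far limit Df = s·(H − f)/(H − s) = 14900 × (22889.1 − 32) / (22889.1 − 14900) = 14900 × 22857.1 / 7989.1 ≈ 42629 mm ≈ 42.6 m.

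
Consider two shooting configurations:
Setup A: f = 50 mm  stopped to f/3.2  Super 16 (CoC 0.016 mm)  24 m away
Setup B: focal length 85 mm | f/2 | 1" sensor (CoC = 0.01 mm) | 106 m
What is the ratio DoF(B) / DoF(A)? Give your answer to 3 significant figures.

2.19

Setup A: H = 50²/(3.2×0.016) + 50 ≈ 48878.1 mm; DoF = Df − Dn = 47105 − 16102 ≈ 31003 mm.
Setup B: H = 85²/(2×0.01) + 85 ≈ 361335.0 mm; DoF = Df − Dn = 149970 − 81968 ≈ 68002 mm.
Ratio = 68002 / 31003 ≈ 2.19.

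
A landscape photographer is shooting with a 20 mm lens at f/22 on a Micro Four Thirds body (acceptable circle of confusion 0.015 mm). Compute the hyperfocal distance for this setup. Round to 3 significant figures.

1.23 m

Hyperfocal distance H = f²/(N·c) + f = 20²/(22 × 0.015) + 20 = 400/0.33 + 20 ≈ 1232.1 mm ≈ 1.23 m.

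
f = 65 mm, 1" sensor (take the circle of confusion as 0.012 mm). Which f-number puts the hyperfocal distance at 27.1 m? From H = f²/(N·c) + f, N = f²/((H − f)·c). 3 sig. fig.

Rearrange H = f²/(N·c) + f for N: N = f² / ((H − f)·c).
N = 65² / ((27100 − 65) × 0.012) = 4225 / 324.4 ≈ 13.

f/13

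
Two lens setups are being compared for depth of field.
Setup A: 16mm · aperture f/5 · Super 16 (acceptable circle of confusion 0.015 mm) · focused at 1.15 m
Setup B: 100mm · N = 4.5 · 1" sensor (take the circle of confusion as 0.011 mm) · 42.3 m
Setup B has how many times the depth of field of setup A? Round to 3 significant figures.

21.5

Setup A: H = 16²/(5×0.015) + 16 ≈ 3429.3 mm; DoF = Df − Dn = 1722.14 − 863.22 ≈ 858.92 mm.
Setup B: H = 100²/(4.5×0.011) + 100 ≈ 202120.2 mm; DoF = Df − Dn = 53469 − 34991 ≈ 18478 mm.
Ratio = 18478 / 858.92 ≈ 21.5.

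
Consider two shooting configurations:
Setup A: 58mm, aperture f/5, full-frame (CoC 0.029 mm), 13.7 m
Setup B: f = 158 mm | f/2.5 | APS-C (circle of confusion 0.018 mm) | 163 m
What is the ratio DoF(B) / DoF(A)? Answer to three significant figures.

4.25

Setup A: H = 58²/(5×0.029) + 58 ≈ 23258.0 mm; DoF = Df − Dn = 33254 − 8627 ≈ 24627 mm.
Setup B: H = 158²/(2.5×0.018) + 158 ≈ 554913.6 mm; DoF = Df − Dn = 230727 − 126011 ≈ 104716 mm.
Ratio = 104716 / 24627 ≈ 4.25.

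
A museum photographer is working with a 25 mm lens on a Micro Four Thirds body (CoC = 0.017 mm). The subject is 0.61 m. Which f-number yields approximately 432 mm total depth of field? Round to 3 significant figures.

f/20

Write h = H − f = f²/(N·c). The thin-lens limits are Dn = s·h/(h + (s−f)) and Df = s·h/(h − (s−f)), so DoF = Df − Dn = 2·s·(s−f)·h / (h² − (s−f)²).
That is a quadratic in h: DoF·h² − 2·s·(s−f)·h − DoF·(s−f)² = 0 ⇒ h = (s−f)·(s + √(s² + DoF²)) / DoF = 585 × (610 + √(610² + 432²)) / 432 = 585 × (610 + 747.478) / 432 ≈ 1838.3 mm.
Then N = f²/(c·h) = 25² / (0.017 × 1838.3) = 625 / 31.250 ≈ 20.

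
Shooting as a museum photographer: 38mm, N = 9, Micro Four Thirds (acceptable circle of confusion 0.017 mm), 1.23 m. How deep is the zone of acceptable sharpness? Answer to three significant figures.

316 mm

Hyperfocal distance H = f²/(N·c) + f = 38²/(9 × 0.017) + 38 = 1444/0.153 + 38 ≈ 9475.9 mm ≈ 9.476 m.
Near limit Dn = s·(H − f)/(H + s − 2f) = 1230 × (9475.9 − 38) / (9475.9 + 1230 − 2 × 38) = 1230 × 9437.9 / 10629.9 ≈ 1092.07 mm.
Far limit Df = s·(H − f)/(H − s) = 1230 × (9475.9 − 38) / (9475.9 − 1230) = 1230 × 9437.9 / 8245.9 ≈ 1407.80 mm.
Depth of field = Df − Dn = 1407.80 − 1092.07 ≈ 315.73 mm.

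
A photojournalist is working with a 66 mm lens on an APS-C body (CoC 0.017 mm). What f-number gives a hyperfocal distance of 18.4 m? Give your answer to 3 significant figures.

Rearrange H = f²/(N·c) + f for N: N = f² / ((H − f)·c).
N = 66² / ((18400 − 66) × 0.017) = 4356 / 311.7 ≈ 14.

f/14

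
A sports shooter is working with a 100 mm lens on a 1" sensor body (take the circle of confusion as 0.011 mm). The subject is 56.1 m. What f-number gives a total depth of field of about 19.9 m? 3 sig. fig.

Write h = H − f = f²/(N·c). The thin-lens limits are Dn = s·h/(h + (s−f)) and Df = s·h/(h − (s−f)), so DoF = Df − Dn = 2·s·(s−f)·h / (h² − (s−f)²).
That is a quadratic in h: DoF·h² − 2·s·(s−f)·h − DoF·(s−f)² = 0 ⇒ h = (s−f)·(s + √(s² + DoF²)) / DoF = 56000 × (56100 + √(56100² + 19900²)) / 19900 = 56000 × (56100 + 59525.0) / 19900 ≈ 325377 mm.
Then N = f²/(c·h) = 100² / (0.011 × 325377) = 10000 / 3579.1 ≈ 2.79.

f/2.79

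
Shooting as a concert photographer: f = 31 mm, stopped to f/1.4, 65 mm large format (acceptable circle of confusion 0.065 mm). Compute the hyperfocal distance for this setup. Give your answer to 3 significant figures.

Hyperfocal distance H = f²/(N·c) + f = 31²/(1.4 × 0.065) + 31 = 961/0.091 + 31 ≈ 10591.4 mm ≈ 10.6 m.

10.6 m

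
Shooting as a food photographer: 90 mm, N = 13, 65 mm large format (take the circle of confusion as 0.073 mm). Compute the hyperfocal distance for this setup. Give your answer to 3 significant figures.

Hyperfocal distance H = f²/(N·c) + f = 90²/(13 × 0.073) + 90 = 8100/0.949 + 90 ≈ 8625.3 mm ≈ 8.63 m.

8.63 m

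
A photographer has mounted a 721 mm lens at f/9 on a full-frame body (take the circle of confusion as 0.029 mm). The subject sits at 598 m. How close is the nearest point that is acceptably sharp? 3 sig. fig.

460 m

Hyperfocal distance H = f²/(N·c) + f = 721²/(9 × 0.029) + 721 = 519841/0.261 + 721 ≈ 1992449.0 mm ≈ 1992 m.
Near limit Dn = s·(H − f)/(H + s − 2f) = 598000 × (1992449.0 − 721) / (1992449.0 + 598000 − 2 × 721) = 598000 × 1991728.0 / 2589007.0 ≈ 460043 mm ≈ 460 m.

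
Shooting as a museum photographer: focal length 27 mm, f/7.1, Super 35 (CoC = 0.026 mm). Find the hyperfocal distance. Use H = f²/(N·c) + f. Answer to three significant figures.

Hyperfocal distance H = f²/(N·c) + f = 27²/(7.1 × 0.026) + 27 = 729/0.1846 + 27 ≈ 3976.1 mm ≈ 3.98 m.

3.98 m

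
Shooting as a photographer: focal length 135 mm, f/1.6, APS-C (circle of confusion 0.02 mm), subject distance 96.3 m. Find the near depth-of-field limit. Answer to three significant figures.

82.4 m

Hyperfocal distance H = f²/(N·c) + f = 135²/(1.6 × 0.02) + 135 = 18225/0.032 + 135 ≈ 569666.2 mm ≈ 569.7 m.
Near limit Dn = s·(H − f)/(H + s − 2f) = 96300 × (569666.2 − 135) / (569666.2 + 96300 − 2 × 135) = 96300 × 569531.2 / 665696.2 ≈ 82389 mm ≈ 82.4 m.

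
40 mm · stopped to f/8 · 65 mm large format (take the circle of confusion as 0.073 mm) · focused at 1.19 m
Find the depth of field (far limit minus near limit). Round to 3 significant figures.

1.21 m

Hyperfocal distance H = f²/(N·c) + f = 40²/(8 × 0.073) + 40 = 1600/0.584 + 40 ≈ 2779.7 mm ≈ 2.780 m.
Near limit Dn = s·(H − f)/(H + s − 2f) = 1190 × (2779.7 − 40) / (2779.7 + 1190 − 2 × 40) = 1190 × 2739.7 / 3889.7 ≈ 838.2 mm.
Far limit Df = s·(H − f)/(H − s) = 1190 × (2779.7 − 40) / (2779.7 − 1190) = 1190 × 2739.7 / 1589.7 ≈ 2050.8 mm.
Depth of field = Df − Dn = 2050.8 − 838.2 ≈ 1212.6 mm ≈ 1.21 m.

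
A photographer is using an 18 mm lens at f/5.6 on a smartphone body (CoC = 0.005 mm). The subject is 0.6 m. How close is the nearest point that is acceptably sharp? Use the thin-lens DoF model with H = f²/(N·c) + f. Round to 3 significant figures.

0.571 m

Hyperfocal distance H = f²/(N·c) + f = 18²/(5.6 × 0.005) + 18 = 324/0.028 + 18 ≈ 11589.4 mm ≈ 11.59 m.
Near limit Dn = s·(H − f)/(H + s − 2f) = 600 × (11589.4 − 18) / (11589.4 + 600 − 2 × 18) = 600 × 11571.4 / 12153.4 ≈ 571.27 mm ≈ 0.571 m.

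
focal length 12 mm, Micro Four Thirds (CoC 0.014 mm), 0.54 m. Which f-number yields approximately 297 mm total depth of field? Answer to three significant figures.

Write h = H − f = f²/(N·c). The thin-lens limits are Dn = s·h/(h + (s−f)) and Df = s·h/(h − (s−f)), so DoF = Df − Dn = 2·s·(s−f)·h / (h² − (s−f)²).
That is a quadratic in h: DoF·h² − 2·s·(s−f)·h − DoF·(s−f)² = 0 ⇒ h = (s−f)·(s + √(s² + DoF²)) / DoF = 528 × (540 + √(540² + 297²)) / 297 = 528 × (540 + 616.286) / 297 ≈ 2055.6 mm.
Then N = f²/(c·h) = 12² / (0.014 × 2055.6) = 144 / 28.779 ≈ 5.

f/5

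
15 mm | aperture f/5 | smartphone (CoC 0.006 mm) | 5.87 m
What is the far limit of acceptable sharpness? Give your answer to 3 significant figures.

26.8 m

Hyperfocal distance H = f²/(N·c) + f = 15²/(5 × 0.006) + 15 = 225/0.03 + 15 ≈ 7515.0 mm ≈ 7.515 m.
Far limit Df = s·(H − f)/(H − s) = 5870 × (7515.0 − 15) / (7515.0 − 5870) = 5870 × 7500.0 / 1645.0 ≈ 26763 mm ≈ 26.8 m.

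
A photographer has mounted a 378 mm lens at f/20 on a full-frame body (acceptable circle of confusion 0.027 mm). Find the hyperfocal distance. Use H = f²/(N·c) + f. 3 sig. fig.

265 m

Hyperfocal distance H = f²/(N·c) + f = 378²/(20 × 0.027) + 378 = 142884/0.54 + 378 ≈ 264978.0 mm ≈ 265 m.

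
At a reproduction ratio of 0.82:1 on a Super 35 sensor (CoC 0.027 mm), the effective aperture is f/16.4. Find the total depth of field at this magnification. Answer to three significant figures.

1.32 mm

At magnification m, DoF ≈ 2·N_eff·c/m² = 2 × 16.4 × 0.027 / 0.82² = 0.8856 / 0.6724 ≈ 1.32 mm.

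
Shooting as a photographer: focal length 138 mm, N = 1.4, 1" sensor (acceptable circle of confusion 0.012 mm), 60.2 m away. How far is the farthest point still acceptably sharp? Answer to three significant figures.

63.6 m

Hyperfocal distance H = f²/(N·c) + f = 138²/(1.4 × 0.012) + 138 = 19044/0.0168 + 138 ≈ 1133709.4 mm ≈ 1134 m.
Far limit Df = s·(H − f)/(H − s) = 60200 × (1133709.4 − 138) / (1133709.4 − 60200) = 60200 × 1133571.4 / 1073509.4 ≈ 63568 mm ≈ 63.6 m.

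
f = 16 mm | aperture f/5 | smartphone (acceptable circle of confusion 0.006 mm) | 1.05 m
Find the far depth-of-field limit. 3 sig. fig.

1.19 m

Hyperfocal distance H = f²/(N·c) + f = 16²/(5 × 0.006) + 16 = 256/0.03 + 16 ≈ 8549.3 mm ≈ 8.549 m.
Far limit Df = s·(H − f)/(H − s) = 1050 × (8549.3 − 16) / (8549.3 − 1050) = 1050 × 8533.3 / 7499.3 ≈ 1194.8 mm ≈ 1.19 m.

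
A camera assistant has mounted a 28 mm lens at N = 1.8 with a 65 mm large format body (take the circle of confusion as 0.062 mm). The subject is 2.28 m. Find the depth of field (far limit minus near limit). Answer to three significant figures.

1.63 m

Hyperfocal distance H = f²/(N·c) + f = 28²/(1.8 × 0.062) + 28 = 784/0.1116 + 28 ≈ 7053.1 mm ≈ 7.053 m.
Near limit Dn = s·(H − f)/(H + s − 2f) = 2280 × (7053.1 − 28) / (7053.1 + 2280 − 2 × 28) = 2280 × 7025.1 / 9277.1 ≈ 1726.5 mm.
Far limit Df = s·(H − f)/(H − s) = 2280 × (7053.1 − 28) / (7053.1 − 2280) = 2280 × 7025.1 / 4773.1 ≈ 3355.7 mm.
Depth of field = Df − Dn = 3355.7 − 1726.5 ≈ 1629.2 mm ≈ 1.63 m.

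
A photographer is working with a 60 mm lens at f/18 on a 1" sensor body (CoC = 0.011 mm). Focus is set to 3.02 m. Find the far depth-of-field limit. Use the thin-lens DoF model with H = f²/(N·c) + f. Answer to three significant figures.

3.61 m

Hyperfocal distance H = f²/(N·c) + f = 60²/(18 × 0.011) + 60 = 3600/0.198 + 60 ≈ 18241.8 mm ≈ 18.24 m.
Far limit Df = s·(H − f)/(H − s) = 3020 × (18241.8 − 60) / (18241.8 − 3020) = 3020 × 18181.8 / 15221.8 ≈ 3607.3 mm ≈ 3.61 m.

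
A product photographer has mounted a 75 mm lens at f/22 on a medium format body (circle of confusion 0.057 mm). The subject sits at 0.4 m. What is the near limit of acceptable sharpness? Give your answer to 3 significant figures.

373 mm

Hyperfocal distance H = f²/(N·c) + f = 75²/(22 × 0.057) + 75 = 5625/1.254 + 75 ≈ 4560.6 mm ≈ 4.561 m.
Near limit Dn = s·(H − f)/(H + s − 2f) = 400 × (4560.6 − 75) / (4560.6 + 400 − 2 × 75) = 400 × 4485.6 / 4810.6 ≈ 372.98 mm.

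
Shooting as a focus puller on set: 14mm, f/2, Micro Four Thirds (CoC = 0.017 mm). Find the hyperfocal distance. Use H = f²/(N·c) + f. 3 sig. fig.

5.78 m

Hyperfocal distance H = f²/(N·c) + f = 14²/(2 × 0.017) + 14 = 196/0.034 + 14 ≈ 5778.7 mm ≈ 5.78 m.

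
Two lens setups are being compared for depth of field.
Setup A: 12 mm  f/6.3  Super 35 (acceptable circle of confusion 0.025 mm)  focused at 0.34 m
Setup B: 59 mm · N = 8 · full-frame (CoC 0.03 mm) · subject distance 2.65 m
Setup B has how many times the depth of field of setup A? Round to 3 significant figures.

Setup A: H = 12²/(6.3×0.025) + 12 ≈ 926.3 mm; DoF = Df − Dn = 530.21 − 250.23 ≈ 279.98 mm.
Setup B: H = 59²/(8×0.03) + 59 ≈ 14563.2 mm; DoF = Df − Dn = 3226.35 − 2248.36 ≈ 977.99 mm.
Ratio = 977.99 / 279.98 ≈ 3.49.

3.49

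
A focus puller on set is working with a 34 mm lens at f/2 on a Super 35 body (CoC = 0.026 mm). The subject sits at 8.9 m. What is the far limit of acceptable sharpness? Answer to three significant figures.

14.8 m

Hyperfocal distance H = f²/(N·c) + f = 34²/(2 × 0.026) + 34 = 1156/0.052 + 34 ≈ 22264.8 mm ≈ 22.26 m.
Far limit Df = s·(H − f)/(H − s) = 8900 × (22264.8 − 34) / (22264.8 − 8900) = 8900 × 22230.8 / 13364.8 ≈ 14804 mm ≈ 14.8 m.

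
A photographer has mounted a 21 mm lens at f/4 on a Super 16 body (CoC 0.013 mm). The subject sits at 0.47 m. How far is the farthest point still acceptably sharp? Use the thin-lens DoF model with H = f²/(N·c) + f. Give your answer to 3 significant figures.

496 mm

Hyperfocal distance H = f²/(N·c) + f = 21²/(4 × 0.013) + 21 = 441/0.052 + 21 ≈ 8501.8 mm ≈ 8.502 m.
Far limit Df = s·(H − f)/(H − s) = 470 × (8501.8 − 21) / (8501.8 − 470) = 470 × 8480.8 / 8031.8 ≈ 496.27 mm.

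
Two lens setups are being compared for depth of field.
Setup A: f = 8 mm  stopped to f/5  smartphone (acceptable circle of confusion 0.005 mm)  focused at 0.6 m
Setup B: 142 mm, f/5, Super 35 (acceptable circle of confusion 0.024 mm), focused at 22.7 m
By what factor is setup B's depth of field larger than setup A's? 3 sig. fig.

21.2

Setup A: H = 8²/(5×0.005) + 8 ≈ 2568.0 mm; DoF = Df − Dn = 780.49 − 487.31 ≈ 293.18 mm.
Setup B: H = 142²/(5×0.024) + 142 ≈ 168175.3 mm; DoF = Df − Dn = 26220.0 − 20013.3 ≈ 6206.7 mm.
Ratio = 6206.7 / 293.18 ≈ 21.2.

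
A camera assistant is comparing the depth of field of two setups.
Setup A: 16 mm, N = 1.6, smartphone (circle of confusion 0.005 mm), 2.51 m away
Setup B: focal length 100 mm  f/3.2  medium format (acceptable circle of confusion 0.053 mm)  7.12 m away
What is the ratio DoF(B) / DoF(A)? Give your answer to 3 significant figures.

4.37

Setup A: H = 16²/(1.6×0.005) + 16 ≈ 32016.0 mm; DoF = Df − Dn = 2722.16 − 2328.52 ≈ 393.64 mm.
Setup B: H = 100²/(3.2×0.053) + 100 ≈ 59062.3 mm; DoF = Df − Dn = 8082.3 − 6362.5 ≈ 1719.8 mm.
Ratio = 1719.8 / 393.64 ≈ 4.37.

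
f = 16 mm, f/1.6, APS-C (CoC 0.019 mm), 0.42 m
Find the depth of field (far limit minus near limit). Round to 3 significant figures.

Hyperfocal distance H = f²/(N·c) + f = 16²/(1.6 × 0.019) + 16 = 256/0.0304 + 16 ≈ 8437.1 mm ≈ 8.437 m.
Near limit Dn = s·(H − f)/(H + s − 2f) = 420 × (8437.1 − 16) / (8437.1 + 420 − 2 × 16) = 420 × 8421.1 / 8825.1 ≈ 400.773 mm.
Far limit Df = s·(H − f)/(H − s) = 420 × (8437.1 − 16) / (8437.1 − 420) = 420 × 8421.1 / 8017.1 ≈ 441.165 mm.
Depth of field = Df − Dn = 441.165 − 400.773 ≈ 40.392 mm.

40.4 mm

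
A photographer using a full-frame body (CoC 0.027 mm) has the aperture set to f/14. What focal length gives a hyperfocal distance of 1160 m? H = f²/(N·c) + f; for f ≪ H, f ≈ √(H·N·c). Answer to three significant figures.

From H = f²/(N·c) + f, with f ≪ H: f ≈ √(H·N·c) = √(1160000 × 14 × 0.027) = √438480 ≈ 662.2 mm.
The +f correction barely moves this — solving exactly, f² + N·c·f − N·c·H = 0 ⇒ f = (−N·c + √((N·c)² + 4·N·c·H))/2 = (−0.378 + √1753920)/2 ≈ 661.99 mm, so f ≈ 662 mm.

662 mm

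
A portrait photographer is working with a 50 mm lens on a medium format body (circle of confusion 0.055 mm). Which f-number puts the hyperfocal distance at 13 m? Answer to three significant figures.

Rearrange H = f²/(N·c) + f for N: N = f² / ((H − f)·c).
N = 50² / ((13000 − 50) × 0.055) = 2500 / 712.2 ≈ 3.51.

f/3.51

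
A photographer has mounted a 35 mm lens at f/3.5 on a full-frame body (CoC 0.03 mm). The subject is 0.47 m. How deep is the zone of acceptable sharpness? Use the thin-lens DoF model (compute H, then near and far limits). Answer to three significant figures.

Hyperfocal distance H = f²/(N·c) + f = 35²/(3.5 × 0.03) + 35 = 1225/0.105 + 35 ≈ 11701.7 mm ≈ 11.70 m.
Near limit Dn = s·(H − f)/(H + s − 2f) = 470 × (11701.7 − 35) / (11701.7 + 470 − 2 × 35) = 470 × 11666.7 / 12101.7 ≈ 453.106 mm.
Far limit Df = s·(H − f)/(H − s) = 470 × (11701.7 − 35) / (11701.7 − 470) = 470 × 11666.7 / 11231.7 ≈ 488.203 mm.
Depth of field = Df − Dn = 488.203 − 453.106 ≈ 35.097 mm.

35.1 mm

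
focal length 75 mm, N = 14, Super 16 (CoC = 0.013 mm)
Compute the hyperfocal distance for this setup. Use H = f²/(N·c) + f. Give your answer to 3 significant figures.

Hyperfocal distance H = f²/(N·c) + f = 75²/(14 × 0.013) + 75 = 5625/0.182 + 75 ≈ 30981.6 mm ≈ 31.0 m.

31.0 m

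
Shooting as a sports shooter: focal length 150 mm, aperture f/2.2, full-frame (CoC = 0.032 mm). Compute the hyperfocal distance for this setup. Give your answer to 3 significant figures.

320 m

Hyperfocal distance H = f²/(N·c) + f = 150²/(2.2 × 0.032) + 150 = 22500/0.0704 + 150 ≈ 319752.3 mm ≈ 320 m.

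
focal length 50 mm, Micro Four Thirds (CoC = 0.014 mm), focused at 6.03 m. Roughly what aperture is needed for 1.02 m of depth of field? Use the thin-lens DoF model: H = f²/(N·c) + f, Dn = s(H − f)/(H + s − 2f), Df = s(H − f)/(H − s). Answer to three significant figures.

Write h = H − f = f²/(N·c). The thin-lens limits are Dn = s·h/(h + (s−f)) and Df = s·h/(h − (s−f)), so DoF = Df − Dn = 2·s·(s−f)·h / (h² − (s−f)²).
That is a quadratic in h: DoF·h² − 2·s·(s−f)·h − DoF·(s−f)² = 0 ⇒ h = (s−f)·(s + √(s² + DoF²)) / DoF = 5980 × (6030 + √(6030² + 1020²)) / 1020 = 5980 × (6030 + 6115.66) / 1020 ≈ 71207 mm.
Then N = f²/(c·h) = 50² / (0.014 × 71207) = 2500 / 996.90 ≈ 2.51.

f/2.51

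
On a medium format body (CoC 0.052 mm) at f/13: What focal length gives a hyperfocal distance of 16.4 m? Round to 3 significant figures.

From H = f²/(N·c) + f, with f ≪ H: f ≈ √(H·N·c) = √(16400 × 13 × 0.052) = √11086 ≈ 105.3 mm.
The +f correction barely moves this — solving exactly, f² + N·c·f − N·c·H = 0 ⇒ f = (−N·c + √((N·c)² + 4·N·c·H))/2 = (−0.676 + √44346)/2 ≈ 104.95 mm, so f ≈ 105 mm.

105 mm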